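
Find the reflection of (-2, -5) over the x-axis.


Reflection across x-axis: (x, y) -> (x, -y)
(-2, -5) -> (-2, 5)

(-2, 5)


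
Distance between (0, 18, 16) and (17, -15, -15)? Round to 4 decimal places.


d = sqrt((17-0)^2 + (-15-18)^2 + (-15-16)^2) = 48.3632

48.3632


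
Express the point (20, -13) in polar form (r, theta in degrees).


r = sqrt(20^2 + (-13)^2) = 23.8537
theta = atan2(-13, 20) = 326.9761 degrees

r = 23.8537, theta = 326.9761 degrees


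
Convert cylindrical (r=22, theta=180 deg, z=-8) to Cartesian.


x = 22 * cos(180) = -22
y = 22 * sin(180) = 0
z = -8

(-22, 0, -8)


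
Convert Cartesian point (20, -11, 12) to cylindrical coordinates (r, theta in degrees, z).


r = sqrt(20^2 + (-11)^2) = 22.8254
theta = atan2(-11, 20) = 331.1892 deg
z = 12

r = 22.8254, theta = 331.1892 deg, z = 12


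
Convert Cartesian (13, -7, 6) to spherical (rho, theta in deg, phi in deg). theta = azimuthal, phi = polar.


rho = sqrt(13^2 + (-7)^2 + 6^2) = 15.9374
theta = atan2(-7, 13) = 331.6992 deg
phi = acos(6/15.9374) = 67.8846 deg

rho = 15.9374, theta = 331.6992 deg, phi = 67.8846 deg


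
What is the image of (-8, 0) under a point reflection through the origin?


Reflection through origin: (x, y) -> (-x, -y)
(-8, 0) -> (8, 0)

(8, 0)


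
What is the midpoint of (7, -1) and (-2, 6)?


Midpoint = ((7+-2)/2, (-1+6)/2) = (2.5, 2.5)

(2.5, 2.5)


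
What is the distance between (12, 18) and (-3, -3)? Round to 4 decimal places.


d = sqrt((-3-12)^2 + (-3-18)^2) = 25.807

25.807


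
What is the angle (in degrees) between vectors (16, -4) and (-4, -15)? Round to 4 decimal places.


dot = 16*-4 + -4*-15 = -4
|u| = 16.4924, |v| = 15.5242
cos(angle) = -0.0156
angle = 90.8952 degrees

90.8952 degrees


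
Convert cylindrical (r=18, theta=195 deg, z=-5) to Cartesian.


x = 18 * cos(195) = -17.3867
y = 18 * sin(195) = -4.6587
z = -5

(-17.3867, -4.6587, -5)


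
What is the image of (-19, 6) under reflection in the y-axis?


Reflection across y-axis: (x, y) -> (-x, y)
(-19, 6) -> (19, 6)

(19, 6)


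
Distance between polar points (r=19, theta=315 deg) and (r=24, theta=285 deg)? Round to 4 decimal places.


d = sqrt(r1^2 + r2^2 - 2*r1*r2*cos(t2-t1))
d = sqrt(19^2 + 24^2 - 2*19*24*cos(285-315)) = 12.132

12.132


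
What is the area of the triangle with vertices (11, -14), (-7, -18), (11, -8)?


Area = |x1(y2-y3) + x2(y3-y1) + x3(y1-y2)| / 2
= |11*(-18--8) + -7*(-8--14) + 11*(-14--18)| / 2
= 54

54


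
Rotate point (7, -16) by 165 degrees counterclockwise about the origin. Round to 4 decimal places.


x' = 7*cos(165) - -16*sin(165) = -2.6204
y' = 7*sin(165) + -16*cos(165) = 17.2665

(-2.6204, 17.2665)


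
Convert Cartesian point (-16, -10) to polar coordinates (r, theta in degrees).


r = sqrt((-16)^2 + (-10)^2) = 18.868
theta = atan2(-10, -16) = 212.0054 degrees

r = 18.868, theta = 212.0054 degrees


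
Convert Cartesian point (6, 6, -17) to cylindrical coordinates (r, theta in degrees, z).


r = sqrt(6^2 + 6^2) = 8.4853
theta = atan2(6, 6) = 45 deg
z = -17

r = 8.4853, theta = 45 deg, z = -17


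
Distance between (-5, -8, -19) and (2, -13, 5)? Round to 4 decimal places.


d = sqrt((2--5)^2 + (-13--8)^2 + (5--19)^2) = 25.4951

25.4951


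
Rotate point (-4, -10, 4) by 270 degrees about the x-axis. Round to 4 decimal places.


x' = -4
y' = -10*cos(270) - 4*sin(270) = 4
z' = -10*sin(270) + 4*cos(270) = 10

(-4, 4, 10)


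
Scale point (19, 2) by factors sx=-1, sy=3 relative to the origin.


Scaling: (x*sx, y*sy) = (19*-1, 2*3) = (-19, 6)

(-19, 6)


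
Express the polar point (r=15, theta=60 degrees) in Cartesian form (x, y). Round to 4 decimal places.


x = 15 * cos(60) = 7.5
y = 15 * sin(60) = 12.9904

(7.5, 12.9904)


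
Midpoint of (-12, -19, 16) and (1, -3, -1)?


Midpoint = ((-12+1)/2, (-19+-3)/2, (16+-1)/2) = (-5.5, -11, 7.5)

(-5.5, -11, 7.5)


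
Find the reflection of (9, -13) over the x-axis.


Reflection across x-axis: (x, y) -> (x, -y)
(9, -13) -> (9, 13)

(9, 13)


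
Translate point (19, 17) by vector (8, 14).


Translation: (x+dx, y+dy) = (19+8, 17+14) = (27, 31)

(27, 31)


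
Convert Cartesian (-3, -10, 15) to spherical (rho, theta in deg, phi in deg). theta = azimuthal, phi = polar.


rho = sqrt((-3)^2 + (-10)^2 + 15^2) = 18.2757
theta = atan2(-10, -3) = 253.3008 deg
phi = acos(15/18.2757) = 34.8387 deg

rho = 18.2757, theta = 253.3008 deg, phi = 34.8387 deg


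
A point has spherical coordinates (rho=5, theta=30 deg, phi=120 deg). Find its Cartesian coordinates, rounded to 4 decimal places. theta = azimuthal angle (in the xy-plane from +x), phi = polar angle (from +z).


x = 5 * sin(120) * cos(30) = 3.75
y = 5 * sin(120) * sin(30) = 2.1651
z = 5 * cos(120) = -2.5

(3.75, 2.1651, -2.5)


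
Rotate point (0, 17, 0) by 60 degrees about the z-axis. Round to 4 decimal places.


x' = 0*cos(60) - 17*sin(60) = -14.7224
y' = 0*sin(60) + 17*cos(60) = 8.5
z' = 0

(-14.7224, 8.5, 0)


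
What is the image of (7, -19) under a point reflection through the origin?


Reflection through origin: (x, y) -> (-x, -y)
(7, -19) -> (-7, 19)

(-7, 19)


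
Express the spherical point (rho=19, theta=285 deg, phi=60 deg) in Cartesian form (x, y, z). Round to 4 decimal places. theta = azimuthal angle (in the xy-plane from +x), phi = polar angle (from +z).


x = 19 * sin(60) * cos(285) = 4.2587
y = 19 * sin(60) * sin(285) = -15.8938
z = 19 * cos(60) = 9.5

(4.2587, -15.8938, 9.5)


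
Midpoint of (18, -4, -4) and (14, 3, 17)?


Midpoint = ((18+14)/2, (-4+3)/2, (-4+17)/2) = (16, -0.5, 6.5)

(16, -0.5, 6.5)


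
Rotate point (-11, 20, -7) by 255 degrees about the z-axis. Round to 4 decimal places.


x' = -11*cos(255) - 20*sin(255) = 22.1655
y' = -11*sin(255) + 20*cos(255) = 5.4488
z' = -7

(22.1655, 5.4488, -7)


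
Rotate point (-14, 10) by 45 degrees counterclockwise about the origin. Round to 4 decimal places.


x' = -14*cos(45) - 10*sin(45) = -16.9706
y' = -14*sin(45) + 10*cos(45) = -2.8284

(-16.9706, -2.8284)


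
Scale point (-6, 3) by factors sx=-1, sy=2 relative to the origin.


Scaling: (x*sx, y*sy) = (-6*-1, 3*2) = (6, 6)

(6, 6)


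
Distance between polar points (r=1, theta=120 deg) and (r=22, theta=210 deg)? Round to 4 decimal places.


d = sqrt(r1^2 + r2^2 - 2*r1*r2*cos(t2-t1))
d = sqrt(1^2 + 22^2 - 2*1*22*cos(210-120)) = 22.0227

22.0227


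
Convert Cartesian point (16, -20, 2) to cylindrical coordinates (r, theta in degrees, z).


r = sqrt(16^2 + (-20)^2) = 25.6125
theta = atan2(-20, 16) = 308.6598 deg
z = 2

r = 25.6125, theta = 308.6598 deg, z = 2


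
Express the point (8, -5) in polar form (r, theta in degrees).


r = sqrt(8^2 + (-5)^2) = 9.434
theta = atan2(-5, 8) = 327.9946 degrees

r = 9.434, theta = 327.9946 degrees


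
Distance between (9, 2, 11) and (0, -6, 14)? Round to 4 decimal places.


d = sqrt((0-9)^2 + (-6-2)^2 + (14-11)^2) = 12.4097

12.4097


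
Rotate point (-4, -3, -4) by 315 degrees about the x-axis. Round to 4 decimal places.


x' = -4
y' = -3*cos(315) - -4*sin(315) = -4.9497
z' = -3*sin(315) + -4*cos(315) = -0.7071

(-4, -4.9497, -0.7071)


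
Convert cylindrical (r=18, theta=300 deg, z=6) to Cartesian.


x = 18 * cos(300) = 9
y = 18 * sin(300) = -15.5885
z = 6

(9, -15.5885, 6)


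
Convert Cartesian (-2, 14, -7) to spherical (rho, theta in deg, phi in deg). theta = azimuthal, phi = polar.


rho = sqrt((-2)^2 + 14^2 + (-7)^2) = 15.7797
theta = atan2(14, -2) = 98.1301 deg
phi = acos(-7/15.7797) = 116.3342 deg

rho = 15.7797, theta = 98.1301 deg, phi = 116.3342 deg


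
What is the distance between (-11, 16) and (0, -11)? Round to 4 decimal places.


d = sqrt((0--11)^2 + (-11-16)^2) = 29.1548

29.1548


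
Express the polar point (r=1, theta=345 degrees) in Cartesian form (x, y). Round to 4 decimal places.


x = 1 * cos(345) = 0.9659
y = 1 * sin(345) = -0.2588

(0.9659, -0.2588)


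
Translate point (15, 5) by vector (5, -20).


Translation: (x+dx, y+dy) = (15+5, 5+-20) = (20, -15)

(20, -15)


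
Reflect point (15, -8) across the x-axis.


Reflection across x-axis: (x, y) -> (x, -y)
(15, -8) -> (15, 8)

(15, 8)


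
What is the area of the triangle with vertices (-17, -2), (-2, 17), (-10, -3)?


Area = |x1(y2-y3) + x2(y3-y1) + x3(y1-y2)| / 2
= |-17*(17--3) + -2*(-3--2) + -10*(-2-17)| / 2
= 74

74


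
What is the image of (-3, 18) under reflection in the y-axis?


Reflection across y-axis: (x, y) -> (-x, y)
(-3, 18) -> (3, 18)

(3, 18)


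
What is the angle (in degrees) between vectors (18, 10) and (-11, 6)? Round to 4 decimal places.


dot = 18*-11 + 10*6 = -138
|u| = 20.5913, |v| = 12.53
cos(angle) = -0.5349
angle = 122.3349 degrees

122.3349 degrees


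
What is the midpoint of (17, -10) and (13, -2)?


Midpoint = ((17+13)/2, (-10+-2)/2) = (15, -6)

(15, -6)


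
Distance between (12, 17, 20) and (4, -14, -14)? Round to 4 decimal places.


d = sqrt((4-12)^2 + (-14-17)^2 + (-14-20)^2) = 46.7012

46.7012


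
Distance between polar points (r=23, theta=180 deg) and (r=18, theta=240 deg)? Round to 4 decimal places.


d = sqrt(r1^2 + r2^2 - 2*r1*r2*cos(t2-t1))
d = sqrt(23^2 + 18^2 - 2*23*18*cos(240-180)) = 20.9523

20.9523


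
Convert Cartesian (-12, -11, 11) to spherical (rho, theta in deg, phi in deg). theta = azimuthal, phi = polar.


rho = sqrt((-12)^2 + (-11)^2 + 11^2) = 19.6469
theta = atan2(-11, -12) = 222.5104 deg
phi = acos(11/19.6469) = 55.9521 deg

rho = 19.6469, theta = 222.5104 deg, phi = 55.9521 deg


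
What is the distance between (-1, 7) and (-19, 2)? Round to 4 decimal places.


d = sqrt((-19--1)^2 + (2-7)^2) = 18.6815

18.6815


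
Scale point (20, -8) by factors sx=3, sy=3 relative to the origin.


Scaling: (x*sx, y*sy) = (20*3, -8*3) = (60, -24)

(60, -24)


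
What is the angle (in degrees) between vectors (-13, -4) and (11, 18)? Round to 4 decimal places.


dot = -13*11 + -4*18 = -215
|u| = 13.6015, |v| = 21.095
cos(angle) = -0.7493
angle = 138.5323 degrees

138.5323 degrees


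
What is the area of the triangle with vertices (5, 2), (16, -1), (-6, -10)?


Area = |x1(y2-y3) + x2(y3-y1) + x3(y1-y2)| / 2
= |5*(-1--10) + 16*(-10-2) + -6*(2--1)| / 2
= 82.5

82.5


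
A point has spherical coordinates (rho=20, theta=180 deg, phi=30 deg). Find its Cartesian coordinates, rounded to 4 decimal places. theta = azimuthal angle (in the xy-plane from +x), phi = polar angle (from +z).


x = 20 * sin(30) * cos(180) = -10
y = 20 * sin(30) * sin(180) = 0
z = 20 * cos(30) = 17.3205

(-10, 0, 17.3205)


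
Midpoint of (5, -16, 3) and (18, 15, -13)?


Midpoint = ((5+18)/2, (-16+15)/2, (3+-13)/2) = (11.5, -0.5, -5)

(11.5, -0.5, -5)


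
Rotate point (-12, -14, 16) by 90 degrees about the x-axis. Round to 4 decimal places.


x' = -12
y' = -14*cos(90) - 16*sin(90) = -16
z' = -14*sin(90) + 16*cos(90) = -14

(-12, -16, -14)


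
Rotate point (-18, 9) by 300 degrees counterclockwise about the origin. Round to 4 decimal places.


x' = -18*cos(300) - 9*sin(300) = -1.2058
y' = -18*sin(300) + 9*cos(300) = 20.0885

(-1.2058, 20.0885)


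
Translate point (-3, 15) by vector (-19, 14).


Translation: (x+dx, y+dy) = (-3+-19, 15+14) = (-22, 29)

(-22, 29)


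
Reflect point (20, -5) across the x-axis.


Reflection across x-axis: (x, y) -> (x, -y)
(20, -5) -> (20, 5)

(20, 5)


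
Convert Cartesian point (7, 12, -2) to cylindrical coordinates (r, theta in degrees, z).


r = sqrt(7^2 + 12^2) = 13.8924
theta = atan2(12, 7) = 59.7436 deg
z = -2

r = 13.8924, theta = 59.7436 deg, z = -2


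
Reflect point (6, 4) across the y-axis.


Reflection across y-axis: (x, y) -> (-x, y)
(6, 4) -> (-6, 4)

(-6, 4)


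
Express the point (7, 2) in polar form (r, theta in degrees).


r = sqrt(7^2 + 2^2) = 7.2801
theta = atan2(2, 7) = 15.9454 degrees

r = 7.2801, theta = 15.9454 degrees


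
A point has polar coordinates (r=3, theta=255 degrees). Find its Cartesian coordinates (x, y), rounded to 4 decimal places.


x = 3 * cos(255) = -0.7765
y = 3 * sin(255) = -2.8978

(-0.7765, -2.8978)


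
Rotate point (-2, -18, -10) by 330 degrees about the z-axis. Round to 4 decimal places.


x' = -2*cos(330) - -18*sin(330) = -10.7321
y' = -2*sin(330) + -18*cos(330) = -14.5885
z' = -10

(-10.7321, -14.5885, -10)


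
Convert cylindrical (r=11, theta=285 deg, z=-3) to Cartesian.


x = 11 * cos(285) = 2.847
y = 11 * sin(285) = -10.6252
z = -3

(2.847, -10.6252, -3)


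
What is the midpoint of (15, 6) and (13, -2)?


Midpoint = ((15+13)/2, (6+-2)/2) = (14, 2)

(14, 2)


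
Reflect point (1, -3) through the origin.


Reflection through origin: (x, y) -> (-x, -y)
(1, -3) -> (-1, 3)

(-1, 3)


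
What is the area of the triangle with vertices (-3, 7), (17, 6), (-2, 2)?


Area = |x1(y2-y3) + x2(y3-y1) + x3(y1-y2)| / 2
= |-3*(6-2) + 17*(2-7) + -2*(7-6)| / 2
= 49.5

49.5


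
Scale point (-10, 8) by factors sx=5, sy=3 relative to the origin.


Scaling: (x*sx, y*sy) = (-10*5, 8*3) = (-50, 24)

(-50, 24)


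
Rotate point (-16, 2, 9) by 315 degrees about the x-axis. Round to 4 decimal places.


x' = -16
y' = 2*cos(315) - 9*sin(315) = 7.7782
z' = 2*sin(315) + 9*cos(315) = 4.9497

(-16, 7.7782, 4.9497)


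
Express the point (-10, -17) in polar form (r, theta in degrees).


r = sqrt((-10)^2 + (-17)^2) = 19.7231
theta = atan2(-17, -10) = 239.5345 degrees

r = 19.7231, theta = 239.5345 degrees


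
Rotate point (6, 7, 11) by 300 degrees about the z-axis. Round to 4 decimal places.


x' = 6*cos(300) - 7*sin(300) = 9.0622
y' = 6*sin(300) + 7*cos(300) = -1.6962
z' = 11

(9.0622, -1.6962, 11)


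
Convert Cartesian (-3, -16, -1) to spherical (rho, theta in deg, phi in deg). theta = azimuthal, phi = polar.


rho = sqrt((-3)^2 + (-16)^2 + (-1)^2) = 16.3095
theta = atan2(-16, -3) = 259.3803 deg
phi = acos(-1/16.3095) = 93.5152 deg

rho = 16.3095, theta = 259.3803 deg, phi = 93.5152 deg


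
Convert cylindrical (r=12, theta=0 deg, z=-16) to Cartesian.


x = 12 * cos(0) = 12
y = 12 * sin(0) = 0
z = -16

(12, 0, -16)


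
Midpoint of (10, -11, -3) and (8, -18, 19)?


Midpoint = ((10+8)/2, (-11+-18)/2, (-3+19)/2) = (9, -14.5, 8)

(9, -14.5, 8)


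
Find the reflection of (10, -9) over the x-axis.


Reflection across x-axis: (x, y) -> (x, -y)
(10, -9) -> (10, 9)

(10, 9)


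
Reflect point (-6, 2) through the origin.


Reflection through origin: (x, y) -> (-x, -y)
(-6, 2) -> (6, -2)

(6, -2)


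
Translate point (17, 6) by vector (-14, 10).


Translation: (x+dx, y+dy) = (17+-14, 6+10) = (3, 16)

(3, 16)


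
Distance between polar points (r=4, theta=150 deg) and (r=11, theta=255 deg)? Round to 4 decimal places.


d = sqrt(r1^2 + r2^2 - 2*r1*r2*cos(t2-t1))
d = sqrt(4^2 + 11^2 - 2*4*11*cos(255-150)) = 12.6403

12.6403


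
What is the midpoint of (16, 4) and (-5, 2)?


Midpoint = ((16+-5)/2, (4+2)/2) = (5.5, 3)

(5.5, 3)


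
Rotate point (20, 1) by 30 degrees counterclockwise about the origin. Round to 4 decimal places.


x' = 20*cos(30) - 1*sin(30) = 16.8205
y' = 20*sin(30) + 1*cos(30) = 10.866

(16.8205, 10.866)


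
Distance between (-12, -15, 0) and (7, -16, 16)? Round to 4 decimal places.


d = sqrt((7--12)^2 + (-16--15)^2 + (16-0)^2) = 24.8596

24.8596


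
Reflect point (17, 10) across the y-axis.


Reflection across y-axis: (x, y) -> (-x, y)
(17, 10) -> (-17, 10)

(-17, 10)


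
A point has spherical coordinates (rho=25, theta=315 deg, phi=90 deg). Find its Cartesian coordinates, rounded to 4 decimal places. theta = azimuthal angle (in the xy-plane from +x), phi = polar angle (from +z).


x = 25 * sin(90) * cos(315) = 17.6777
y = 25 * sin(90) * sin(315) = -17.6777
z = 25 * cos(90) = 0

(17.6777, -17.6777, 0)


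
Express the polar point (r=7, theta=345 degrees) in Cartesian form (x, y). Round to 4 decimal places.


x = 7 * cos(345) = 6.7615
y = 7 * sin(345) = -1.8117

(6.7615, -1.8117)


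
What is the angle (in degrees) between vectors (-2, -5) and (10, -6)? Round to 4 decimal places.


dot = -2*10 + -5*-6 = 10
|u| = 5.3852, |v| = 11.6619
cos(angle) = 0.1592
angle = 80.8377 degrees

80.8377 degrees


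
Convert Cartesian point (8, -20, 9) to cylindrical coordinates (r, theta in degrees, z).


r = sqrt(8^2 + (-20)^2) = 21.5407
theta = atan2(-20, 8) = 291.8014 deg
z = 9

r = 21.5407, theta = 291.8014 deg, z = 9


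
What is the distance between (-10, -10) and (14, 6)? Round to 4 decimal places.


d = sqrt((14--10)^2 + (6--10)^2) = 28.8444

28.8444


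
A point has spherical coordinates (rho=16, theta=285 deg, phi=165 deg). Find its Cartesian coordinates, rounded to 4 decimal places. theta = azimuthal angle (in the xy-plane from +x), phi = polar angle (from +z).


x = 16 * sin(165) * cos(285) = 1.0718
y = 16 * sin(165) * sin(285) = -4
z = 16 * cos(165) = -15.4548

(1.0718, -4, -15.4548)


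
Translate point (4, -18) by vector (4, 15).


Translation: (x+dx, y+dy) = (4+4, -18+15) = (8, -3)

(8, -3)


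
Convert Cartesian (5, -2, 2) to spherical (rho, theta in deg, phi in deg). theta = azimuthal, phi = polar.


rho = sqrt(5^2 + (-2)^2 + 2^2) = 5.7446
theta = atan2(-2, 5) = 338.1986 deg
phi = acos(2/5.7446) = 69.6255 deg

rho = 5.7446, theta = 338.1986 deg, phi = 69.6255 deg


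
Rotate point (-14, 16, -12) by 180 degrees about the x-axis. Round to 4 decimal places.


x' = -14
y' = 16*cos(180) - -12*sin(180) = -16
z' = 16*sin(180) + -12*cos(180) = 12

(-14, -16, 12)


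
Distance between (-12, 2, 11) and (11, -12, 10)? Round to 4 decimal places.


d = sqrt((11--12)^2 + (-12-2)^2 + (10-11)^2) = 26.9444

26.9444


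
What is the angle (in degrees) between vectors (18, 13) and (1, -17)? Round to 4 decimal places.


dot = 18*1 + 13*-17 = -203
|u| = 22.2036, |v| = 17.0294
cos(angle) = -0.5369
angle = 122.4712 degrees

122.4712 degrees


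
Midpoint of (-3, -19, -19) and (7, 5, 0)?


Midpoint = ((-3+7)/2, (-19+5)/2, (-19+0)/2) = (2, -7, -9.5)

(2, -7, -9.5)


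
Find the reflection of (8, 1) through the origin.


Reflection through origin: (x, y) -> (-x, -y)
(8, 1) -> (-8, -1)

(-8, -1)


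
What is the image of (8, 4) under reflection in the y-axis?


Reflection across y-axis: (x, y) -> (-x, y)
(8, 4) -> (-8, 4)

(-8, 4)


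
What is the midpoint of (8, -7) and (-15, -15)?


Midpoint = ((8+-15)/2, (-7+-15)/2) = (-3.5, -11)

(-3.5, -11)


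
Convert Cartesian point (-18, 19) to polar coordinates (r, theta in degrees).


r = sqrt((-18)^2 + 19^2) = 26.1725
theta = atan2(19, -18) = 133.4518 degrees

r = 26.1725, theta = 133.4518 degrees


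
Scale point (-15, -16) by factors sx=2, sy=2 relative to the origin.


Scaling: (x*sx, y*sy) = (-15*2, -16*2) = (-30, -32)

(-30, -32)


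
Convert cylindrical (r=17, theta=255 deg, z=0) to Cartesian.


x = 17 * cos(255) = -4.3999
y = 17 * sin(255) = -16.4207
z = 0

(-4.3999, -16.4207, 0)


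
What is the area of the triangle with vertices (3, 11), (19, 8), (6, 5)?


Area = |x1(y2-y3) + x2(y3-y1) + x3(y1-y2)| / 2
= |3*(8-5) + 19*(5-11) + 6*(11-8)| / 2
= 43.5

43.5


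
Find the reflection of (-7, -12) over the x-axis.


Reflection across x-axis: (x, y) -> (x, -y)
(-7, -12) -> (-7, 12)

(-7, 12)


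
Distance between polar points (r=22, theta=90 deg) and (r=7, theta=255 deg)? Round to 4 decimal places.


d = sqrt(r1^2 + r2^2 - 2*r1*r2*cos(t2-t1))
d = sqrt(22^2 + 7^2 - 2*22*7*cos(255-90)) = 28.8185

28.8185


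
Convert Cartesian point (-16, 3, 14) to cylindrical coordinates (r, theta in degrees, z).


r = sqrt((-16)^2 + 3^2) = 16.2788
theta = atan2(3, -16) = 169.3803 deg
z = 14

r = 16.2788, theta = 169.3803 deg, z = 14


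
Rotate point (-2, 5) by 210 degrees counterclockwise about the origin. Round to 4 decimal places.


x' = -2*cos(210) - 5*sin(210) = 4.2321
y' = -2*sin(210) + 5*cos(210) = -3.3301

(4.2321, -3.3301)


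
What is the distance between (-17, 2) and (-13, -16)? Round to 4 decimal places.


d = sqrt((-13--17)^2 + (-16-2)^2) = 18.4391

18.4391


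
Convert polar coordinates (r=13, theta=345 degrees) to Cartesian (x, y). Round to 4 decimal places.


x = 13 * cos(345) = 12.557
y = 13 * sin(345) = -3.3646

(12.557, -3.3646)


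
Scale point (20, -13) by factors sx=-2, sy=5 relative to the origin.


Scaling: (x*sx, y*sy) = (20*-2, -13*5) = (-40, -65)

(-40, -65)


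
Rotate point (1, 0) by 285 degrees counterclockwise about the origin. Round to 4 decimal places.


x' = 1*cos(285) - 0*sin(285) = 0.2588
y' = 1*sin(285) + 0*cos(285) = -0.9659

(0.2588, -0.9659)


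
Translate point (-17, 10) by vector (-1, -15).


Translation: (x+dx, y+dy) = (-17+-1, 10+-15) = (-18, -5)

(-18, -5)


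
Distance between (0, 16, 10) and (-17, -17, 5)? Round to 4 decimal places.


d = sqrt((-17-0)^2 + (-17-16)^2 + (5-10)^2) = 37.4566

37.4566


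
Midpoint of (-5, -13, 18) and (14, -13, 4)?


Midpoint = ((-5+14)/2, (-13+-13)/2, (18+4)/2) = (4.5, -13, 11)

(4.5, -13, 11)


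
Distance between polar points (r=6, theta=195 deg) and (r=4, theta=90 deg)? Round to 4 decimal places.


d = sqrt(r1^2 + r2^2 - 2*r1*r2*cos(t2-t1))
d = sqrt(6^2 + 4^2 - 2*6*4*cos(90-195)) = 8.0264

8.0264


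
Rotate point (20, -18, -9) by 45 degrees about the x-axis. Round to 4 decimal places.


x' = 20
y' = -18*cos(45) - -9*sin(45) = -6.364
z' = -18*sin(45) + -9*cos(45) = -19.0919

(20, -6.364, -19.0919)


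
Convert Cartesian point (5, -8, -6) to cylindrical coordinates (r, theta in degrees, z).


r = sqrt(5^2 + (-8)^2) = 9.434
theta = atan2(-8, 5) = 302.0054 deg
z = -6

r = 9.434, theta = 302.0054 deg, z = -6


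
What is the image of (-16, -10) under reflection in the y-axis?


Reflection across y-axis: (x, y) -> (-x, y)
(-16, -10) -> (16, -10)

(16, -10)


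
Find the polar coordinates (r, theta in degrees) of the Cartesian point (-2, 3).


r = sqrt((-2)^2 + 3^2) = 3.6056
theta = atan2(3, -2) = 123.6901 degrees

r = 3.6056, theta = 123.6901 degrees


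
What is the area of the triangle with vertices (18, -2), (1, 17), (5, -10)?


Area = |x1(y2-y3) + x2(y3-y1) + x3(y1-y2)| / 2
= |18*(17--10) + 1*(-10--2) + 5*(-2-17)| / 2
= 191.5

191.5


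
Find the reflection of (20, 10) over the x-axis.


Reflection across x-axis: (x, y) -> (x, -y)
(20, 10) -> (20, -10)

(20, -10)


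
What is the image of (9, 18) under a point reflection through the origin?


Reflection through origin: (x, y) -> (-x, -y)
(9, 18) -> (-9, -18)

(-9, -18)


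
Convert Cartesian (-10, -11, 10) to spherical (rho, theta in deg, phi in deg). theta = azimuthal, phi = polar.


rho = sqrt((-10)^2 + (-11)^2 + 10^2) = 17.9165
theta = atan2(-11, -10) = 227.7263 deg
phi = acos(10/17.9165) = 56.0724 deg

rho = 17.9165, theta = 227.7263 deg, phi = 56.0724 deg


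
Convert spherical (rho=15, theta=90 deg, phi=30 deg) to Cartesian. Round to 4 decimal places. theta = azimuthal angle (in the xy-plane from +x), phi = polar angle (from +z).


x = 15 * sin(30) * cos(90) = 0
y = 15 * sin(30) * sin(90) = 7.5
z = 15 * cos(30) = 12.9904

(0, 7.5, 12.9904)


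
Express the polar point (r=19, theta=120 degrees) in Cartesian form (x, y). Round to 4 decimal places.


x = 19 * cos(120) = -9.5
y = 19 * sin(120) = 16.4545

(-9.5, 16.4545)


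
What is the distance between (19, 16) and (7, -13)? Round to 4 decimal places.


d = sqrt((7-19)^2 + (-13-16)^2) = 31.3847

31.3847


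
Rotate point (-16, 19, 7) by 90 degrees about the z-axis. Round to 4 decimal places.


x' = -16*cos(90) - 19*sin(90) = -19
y' = -16*sin(90) + 19*cos(90) = -16
z' = 7

(-19, -16, 7)


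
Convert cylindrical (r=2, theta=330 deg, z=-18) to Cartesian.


x = 2 * cos(330) = 1.7321
y = 2 * sin(330) = -1
z = -18

(1.7321, -1, -18)


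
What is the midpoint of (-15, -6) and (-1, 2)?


Midpoint = ((-15+-1)/2, (-6+2)/2) = (-8, -2)

(-8, -2)


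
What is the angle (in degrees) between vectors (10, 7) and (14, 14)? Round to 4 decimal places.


dot = 10*14 + 7*14 = 238
|u| = 12.2066, |v| = 19.799
cos(angle) = 0.9848
angle = 10.008 degrees

10.008 degrees


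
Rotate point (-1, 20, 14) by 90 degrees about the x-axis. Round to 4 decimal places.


x' = -1
y' = 20*cos(90) - 14*sin(90) = -14
z' = 20*sin(90) + 14*cos(90) = 20

(-1, -14, 20)


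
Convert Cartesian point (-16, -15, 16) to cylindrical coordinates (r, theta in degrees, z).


r = sqrt((-16)^2 + (-15)^2) = 21.9317
theta = atan2(-15, -16) = 223.1524 deg
z = 16

r = 21.9317, theta = 223.1524 deg, z = 16


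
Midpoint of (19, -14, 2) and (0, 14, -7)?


Midpoint = ((19+0)/2, (-14+14)/2, (2+-7)/2) = (9.5, 0, -2.5)

(9.5, 0, -2.5)


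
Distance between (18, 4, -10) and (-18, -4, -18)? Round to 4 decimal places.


d = sqrt((-18-18)^2 + (-4-4)^2 + (-18--10)^2) = 37.7359

37.7359


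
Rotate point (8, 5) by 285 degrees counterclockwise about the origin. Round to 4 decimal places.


x' = 8*cos(285) - 5*sin(285) = 6.9002
y' = 8*sin(285) + 5*cos(285) = -6.4333

(6.9002, -6.4333)


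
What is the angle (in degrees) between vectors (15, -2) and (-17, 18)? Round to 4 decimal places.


dot = 15*-17 + -2*18 = -291
|u| = 15.1327, |v| = 24.7588
cos(angle) = -0.7767
angle = 140.9581 degrees

140.9581 degrees


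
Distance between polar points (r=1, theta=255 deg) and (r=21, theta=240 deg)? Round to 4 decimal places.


d = sqrt(r1^2 + r2^2 - 2*r1*r2*cos(t2-t1))
d = sqrt(1^2 + 21^2 - 2*1*21*cos(240-255)) = 20.0357

20.0357


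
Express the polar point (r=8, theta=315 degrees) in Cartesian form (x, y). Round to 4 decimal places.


x = 8 * cos(315) = 5.6569
y = 8 * sin(315) = -5.6569

(5.6569, -5.6569)


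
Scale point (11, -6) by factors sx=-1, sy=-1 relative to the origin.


Scaling: (x*sx, y*sy) = (11*-1, -6*-1) = (-11, 6)

(-11, 6)


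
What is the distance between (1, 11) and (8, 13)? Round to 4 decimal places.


d = sqrt((8-1)^2 + (13-11)^2) = 7.2801

7.2801


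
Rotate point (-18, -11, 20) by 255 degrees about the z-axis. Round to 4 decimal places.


x' = -18*cos(255) - -11*sin(255) = -5.9664
y' = -18*sin(255) + -11*cos(255) = 20.2337
z' = 20

(-5.9664, 20.2337, 20)


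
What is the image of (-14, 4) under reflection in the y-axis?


Reflection across y-axis: (x, y) -> (-x, y)
(-14, 4) -> (14, 4)

(14, 4)


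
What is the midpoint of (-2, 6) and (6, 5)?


Midpoint = ((-2+6)/2, (6+5)/2) = (2, 5.5)

(2, 5.5)


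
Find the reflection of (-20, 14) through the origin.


Reflection through origin: (x, y) -> (-x, -y)
(-20, 14) -> (20, -14)

(20, -14)


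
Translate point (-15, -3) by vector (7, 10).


Translation: (x+dx, y+dy) = (-15+7, -3+10) = (-8, 7)

(-8, 7)


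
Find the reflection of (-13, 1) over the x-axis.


Reflection across x-axis: (x, y) -> (x, -y)
(-13, 1) -> (-13, -1)

(-13, -1)


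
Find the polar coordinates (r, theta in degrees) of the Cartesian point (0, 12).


r = sqrt(0^2 + 12^2) = 12
theta = atan2(12, 0) = 90 degrees

r = 12, theta = 90 degrees


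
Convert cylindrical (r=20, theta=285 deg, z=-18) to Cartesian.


x = 20 * cos(285) = 5.1764
y = 20 * sin(285) = -19.3185
z = -18

(5.1764, -19.3185, -18)


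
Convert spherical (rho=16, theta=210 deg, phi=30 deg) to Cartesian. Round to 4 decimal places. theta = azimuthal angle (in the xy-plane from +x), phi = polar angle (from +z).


x = 16 * sin(30) * cos(210) = -6.9282
y = 16 * sin(30) * sin(210) = -4
z = 16 * cos(30) = 13.8564

(-6.9282, -4, 13.8564)


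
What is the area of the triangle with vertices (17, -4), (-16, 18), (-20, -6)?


Area = |x1(y2-y3) + x2(y3-y1) + x3(y1-y2)| / 2
= |17*(18--6) + -16*(-6--4) + -20*(-4-18)| / 2
= 440

440


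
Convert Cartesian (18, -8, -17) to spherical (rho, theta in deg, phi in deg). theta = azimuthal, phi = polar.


rho = sqrt(18^2 + (-8)^2 + (-17)^2) = 26.0192
theta = atan2(-8, 18) = 336.0375 deg
phi = acos(-17/26.0192) = 130.7956 deg

rho = 26.0192, theta = 336.0375 deg, phi = 130.7956 deg


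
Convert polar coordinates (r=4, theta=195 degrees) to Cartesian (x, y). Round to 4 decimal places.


x = 4 * cos(195) = -3.8637
y = 4 * sin(195) = -1.0353

(-3.8637, -1.0353)


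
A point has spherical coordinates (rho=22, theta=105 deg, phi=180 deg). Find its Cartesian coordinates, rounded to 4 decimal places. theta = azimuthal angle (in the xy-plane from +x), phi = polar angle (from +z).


x = 22 * sin(180) * cos(105) = 0
y = 22 * sin(180) * sin(105) = 0
z = 22 * cos(180) = -22

(0, 0, -22)


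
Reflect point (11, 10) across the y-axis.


Reflection across y-axis: (x, y) -> (-x, y)
(11, 10) -> (-11, 10)

(-11, 10)


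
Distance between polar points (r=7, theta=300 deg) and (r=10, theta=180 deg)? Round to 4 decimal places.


d = sqrt(r1^2 + r2^2 - 2*r1*r2*cos(t2-t1))
d = sqrt(7^2 + 10^2 - 2*7*10*cos(180-300)) = 14.7986

14.7986


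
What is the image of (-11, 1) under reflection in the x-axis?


Reflection across x-axis: (x, y) -> (x, -y)
(-11, 1) -> (-11, -1)

(-11, -1)


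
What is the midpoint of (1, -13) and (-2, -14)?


Midpoint = ((1+-2)/2, (-13+-14)/2) = (-0.5, -13.5)

(-0.5, -13.5)


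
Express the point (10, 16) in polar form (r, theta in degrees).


r = sqrt(10^2 + 16^2) = 18.868
theta = atan2(16, 10) = 57.9946 degrees

r = 18.868, theta = 57.9946 degrees


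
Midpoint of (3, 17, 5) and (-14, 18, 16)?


Midpoint = ((3+-14)/2, (17+18)/2, (5+16)/2) = (-5.5, 17.5, 10.5)

(-5.5, 17.5, 10.5)


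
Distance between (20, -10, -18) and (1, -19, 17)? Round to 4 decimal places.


d = sqrt((1-20)^2 + (-19--10)^2 + (17--18)^2) = 40.8289

40.8289


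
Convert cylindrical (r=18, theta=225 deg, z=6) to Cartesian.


x = 18 * cos(225) = -12.7279
y = 18 * sin(225) = -12.7279
z = 6

(-12.7279, -12.7279, 6)


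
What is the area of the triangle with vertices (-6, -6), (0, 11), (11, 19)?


Area = |x1(y2-y3) + x2(y3-y1) + x3(y1-y2)| / 2
= |-6*(11-19) + 0*(19--6) + 11*(-6-11)| / 2
= 69.5

69.5


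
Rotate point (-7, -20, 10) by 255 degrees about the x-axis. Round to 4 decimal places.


x' = -7
y' = -20*cos(255) - 10*sin(255) = 14.8356
z' = -20*sin(255) + 10*cos(255) = 16.7303

(-7, 14.8356, 16.7303)


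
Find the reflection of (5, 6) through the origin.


Reflection through origin: (x, y) -> (-x, -y)
(5, 6) -> (-5, -6)

(-5, -6)


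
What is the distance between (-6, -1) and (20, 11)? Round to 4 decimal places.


d = sqrt((20--6)^2 + (11--1)^2) = 28.6356

28.6356


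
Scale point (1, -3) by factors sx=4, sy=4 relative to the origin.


Scaling: (x*sx, y*sy) = (1*4, -3*4) = (4, -12)

(4, -12)


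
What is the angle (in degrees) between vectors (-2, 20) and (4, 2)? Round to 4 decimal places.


dot = -2*4 + 20*2 = 32
|u| = 20.0998, |v| = 4.4721
cos(angle) = 0.356
angle = 69.1455 degrees

69.1455 degrees


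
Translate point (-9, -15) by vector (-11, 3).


Translation: (x+dx, y+dy) = (-9+-11, -15+3) = (-20, -12)

(-20, -12)


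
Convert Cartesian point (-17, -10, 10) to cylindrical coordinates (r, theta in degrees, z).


r = sqrt((-17)^2 + (-10)^2) = 19.7231
theta = atan2(-10, -17) = 210.4655 deg
z = 10

r = 19.7231, theta = 210.4655 deg, z = 10


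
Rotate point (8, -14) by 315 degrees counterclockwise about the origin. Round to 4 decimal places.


x' = 8*cos(315) - -14*sin(315) = -4.2426
y' = 8*sin(315) + -14*cos(315) = -15.5563

(-4.2426, -15.5563)


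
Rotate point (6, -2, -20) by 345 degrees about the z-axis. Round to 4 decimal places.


x' = 6*cos(345) - -2*sin(345) = 5.2779
y' = 6*sin(345) + -2*cos(345) = -3.4848
z' = -20

(5.2779, -3.4848, -20)


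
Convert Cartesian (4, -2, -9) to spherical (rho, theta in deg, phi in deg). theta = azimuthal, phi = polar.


rho = sqrt(4^2 + (-2)^2 + (-9)^2) = 10.0499
theta = atan2(-2, 4) = 333.4349 deg
phi = acos(-9/10.0499) = 153.577 deg

rho = 10.0499, theta = 333.4349 deg, phi = 153.577 deg


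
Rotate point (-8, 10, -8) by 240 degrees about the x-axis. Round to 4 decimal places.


x' = -8
y' = 10*cos(240) - -8*sin(240) = -11.9282
z' = 10*sin(240) + -8*cos(240) = -4.6603

(-8, -11.9282, -4.6603)


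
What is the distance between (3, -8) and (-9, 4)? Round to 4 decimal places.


d = sqrt((-9-3)^2 + (4--8)^2) = 16.9706

16.9706


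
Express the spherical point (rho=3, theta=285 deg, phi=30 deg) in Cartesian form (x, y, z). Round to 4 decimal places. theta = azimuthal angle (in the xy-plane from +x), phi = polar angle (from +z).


x = 3 * sin(30) * cos(285) = 0.3882
y = 3 * sin(30) * sin(285) = -1.4489
z = 3 * cos(30) = 2.5981

(0.3882, -1.4489, 2.5981)


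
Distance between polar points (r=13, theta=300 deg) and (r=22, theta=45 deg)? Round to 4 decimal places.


d = sqrt(r1^2 + r2^2 - 2*r1*r2*cos(t2-t1))
d = sqrt(13^2 + 22^2 - 2*13*22*cos(45-300)) = 28.3027

28.3027


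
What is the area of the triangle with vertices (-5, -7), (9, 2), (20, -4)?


Area = |x1(y2-y3) + x2(y3-y1) + x3(y1-y2)| / 2
= |-5*(2--4) + 9*(-4--7) + 20*(-7-2)| / 2
= 91.5

91.5


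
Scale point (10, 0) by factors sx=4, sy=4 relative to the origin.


Scaling: (x*sx, y*sy) = (10*4, 0*4) = (40, 0)

(40, 0)


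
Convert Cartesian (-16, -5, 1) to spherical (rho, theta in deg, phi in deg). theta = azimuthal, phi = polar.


rho = sqrt((-16)^2 + (-5)^2 + 1^2) = 16.7929
theta = atan2(-5, -16) = 197.354 deg
phi = acos(1/16.7929) = 86.5861 deg

rho = 16.7929, theta = 197.354 deg, phi = 86.5861 deg


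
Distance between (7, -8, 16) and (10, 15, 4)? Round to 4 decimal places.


d = sqrt((10-7)^2 + (15--8)^2 + (4-16)^2) = 26.1151

26.1151


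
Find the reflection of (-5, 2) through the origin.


Reflection through origin: (x, y) -> (-x, -y)
(-5, 2) -> (5, -2)

(5, -2)


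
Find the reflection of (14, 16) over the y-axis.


Reflection across y-axis: (x, y) -> (-x, y)
(14, 16) -> (-14, 16)

(-14, 16)


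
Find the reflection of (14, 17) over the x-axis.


Reflection across x-axis: (x, y) -> (x, -y)
(14, 17) -> (14, -17)

(14, -17)


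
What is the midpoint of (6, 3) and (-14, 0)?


Midpoint = ((6+-14)/2, (3+0)/2) = (-4, 1.5)

(-4, 1.5)


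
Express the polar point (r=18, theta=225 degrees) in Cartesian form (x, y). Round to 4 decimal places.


x = 18 * cos(225) = -12.7279
y = 18 * sin(225) = -12.7279

(-12.7279, -12.7279)


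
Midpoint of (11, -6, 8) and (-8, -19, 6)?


Midpoint = ((11+-8)/2, (-6+-19)/2, (8+6)/2) = (1.5, -12.5, 7)

(1.5, -12.5, 7)


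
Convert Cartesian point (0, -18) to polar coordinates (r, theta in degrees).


r = sqrt(0^2 + (-18)^2) = 18
theta = atan2(-18, 0) = 270 degrees

r = 18, theta = 270 degrees


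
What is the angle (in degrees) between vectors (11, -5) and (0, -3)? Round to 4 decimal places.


dot = 11*0 + -5*-3 = 15
|u| = 12.083, |v| = 3
cos(angle) = 0.4138
angle = 65.556 degrees

65.556 degrees


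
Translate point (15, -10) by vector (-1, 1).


Translation: (x+dx, y+dy) = (15+-1, -10+1) = (14, -9)

(14, -9)


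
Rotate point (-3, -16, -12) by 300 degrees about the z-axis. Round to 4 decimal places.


x' = -3*cos(300) - -16*sin(300) = -15.3564
y' = -3*sin(300) + -16*cos(300) = -5.4019
z' = -12

(-15.3564, -5.4019, -12)


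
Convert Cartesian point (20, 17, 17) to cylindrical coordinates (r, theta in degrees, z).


r = sqrt(20^2 + 17^2) = 26.2488
theta = atan2(17, 20) = 40.3645 deg
z = 17

r = 26.2488, theta = 40.3645 deg, z = 17


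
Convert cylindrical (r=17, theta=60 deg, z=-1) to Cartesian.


x = 17 * cos(60) = 8.5
y = 17 * sin(60) = 14.7224
z = -1

(8.5, 14.7224, -1)


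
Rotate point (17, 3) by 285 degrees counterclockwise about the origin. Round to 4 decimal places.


x' = 17*cos(285) - 3*sin(285) = 7.2977
y' = 17*sin(285) + 3*cos(285) = -15.6443

(7.2977, -15.6443)


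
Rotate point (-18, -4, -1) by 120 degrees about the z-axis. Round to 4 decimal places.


x' = -18*cos(120) - -4*sin(120) = 12.4641
y' = -18*sin(120) + -4*cos(120) = -13.5885
z' = -1

(12.4641, -13.5885, -1)


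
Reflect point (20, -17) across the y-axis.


Reflection across y-axis: (x, y) -> (-x, y)
(20, -17) -> (-20, -17)

(-20, -17)


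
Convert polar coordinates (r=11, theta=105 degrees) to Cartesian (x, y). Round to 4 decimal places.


x = 11 * cos(105) = -2.847
y = 11 * sin(105) = 10.6252

(-2.847, 10.6252)


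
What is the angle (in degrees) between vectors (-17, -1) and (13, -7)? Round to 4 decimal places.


dot = -17*13 + -1*-7 = -214
|u| = 17.0294, |v| = 14.7648
cos(angle) = -0.8511
angle = 148.3328 degrees

148.3328 degrees


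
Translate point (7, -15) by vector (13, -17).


Translation: (x+dx, y+dy) = (7+13, -15+-17) = (20, -32)

(20, -32)


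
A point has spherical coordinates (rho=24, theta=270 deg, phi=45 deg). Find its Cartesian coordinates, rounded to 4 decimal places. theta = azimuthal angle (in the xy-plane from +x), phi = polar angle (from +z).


x = 24 * sin(45) * cos(270) = 0
y = 24 * sin(45) * sin(270) = -16.9706
z = 24 * cos(45) = 16.9706

(0, -16.9706, 16.9706)


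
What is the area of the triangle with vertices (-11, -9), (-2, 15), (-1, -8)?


Area = |x1(y2-y3) + x2(y3-y1) + x3(y1-y2)| / 2
= |-11*(15--8) + -2*(-8--9) + -1*(-9-15)| / 2
= 115.5

115.5


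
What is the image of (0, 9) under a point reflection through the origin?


Reflection through origin: (x, y) -> (-x, -y)
(0, 9) -> (0, -9)

(0, -9)


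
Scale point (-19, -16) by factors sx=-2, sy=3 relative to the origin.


Scaling: (x*sx, y*sy) = (-19*-2, -16*3) = (38, -48)

(38, -48)


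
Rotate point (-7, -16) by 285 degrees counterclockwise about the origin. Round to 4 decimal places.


x' = -7*cos(285) - -16*sin(285) = -17.2665
y' = -7*sin(285) + -16*cos(285) = 2.6204

(-17.2665, 2.6204)


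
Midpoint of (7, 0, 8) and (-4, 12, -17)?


Midpoint = ((7+-4)/2, (0+12)/2, (8+-17)/2) = (1.5, 6, -4.5)

(1.5, 6, -4.5)


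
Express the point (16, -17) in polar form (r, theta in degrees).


r = sqrt(16^2 + (-17)^2) = 23.3452
theta = atan2(-17, 16) = 313.2643 degrees

r = 23.3452, theta = 313.2643 degrees


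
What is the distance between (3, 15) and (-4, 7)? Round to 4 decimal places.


d = sqrt((-4-3)^2 + (7-15)^2) = 10.6301

10.6301


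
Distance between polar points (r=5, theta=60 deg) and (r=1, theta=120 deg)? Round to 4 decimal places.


d = sqrt(r1^2 + r2^2 - 2*r1*r2*cos(t2-t1))
d = sqrt(5^2 + 1^2 - 2*5*1*cos(120-60)) = 4.5826

4.5826


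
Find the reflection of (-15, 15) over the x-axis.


Reflection across x-axis: (x, y) -> (x, -y)
(-15, 15) -> (-15, -15)

(-15, -15)


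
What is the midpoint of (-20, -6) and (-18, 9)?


Midpoint = ((-20+-18)/2, (-6+9)/2) = (-19, 1.5)

(-19, 1.5)


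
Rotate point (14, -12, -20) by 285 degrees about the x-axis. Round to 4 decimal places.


x' = 14
y' = -12*cos(285) - -20*sin(285) = -22.4243
z' = -12*sin(285) + -20*cos(285) = 6.4147

(14, -22.4243, 6.4147)


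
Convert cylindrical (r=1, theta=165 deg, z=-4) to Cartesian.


x = 1 * cos(165) = -0.9659
y = 1 * sin(165) = 0.2588
z = -4

(-0.9659, 0.2588, -4)


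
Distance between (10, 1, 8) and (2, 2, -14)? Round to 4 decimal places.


d = sqrt((2-10)^2 + (2-1)^2 + (-14-8)^2) = 23.4307

23.4307


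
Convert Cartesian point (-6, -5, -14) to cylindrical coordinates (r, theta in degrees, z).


r = sqrt((-6)^2 + (-5)^2) = 7.8102
theta = atan2(-5, -6) = 219.8056 deg
z = -14

r = 7.8102, theta = 219.8056 deg, z = -14
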